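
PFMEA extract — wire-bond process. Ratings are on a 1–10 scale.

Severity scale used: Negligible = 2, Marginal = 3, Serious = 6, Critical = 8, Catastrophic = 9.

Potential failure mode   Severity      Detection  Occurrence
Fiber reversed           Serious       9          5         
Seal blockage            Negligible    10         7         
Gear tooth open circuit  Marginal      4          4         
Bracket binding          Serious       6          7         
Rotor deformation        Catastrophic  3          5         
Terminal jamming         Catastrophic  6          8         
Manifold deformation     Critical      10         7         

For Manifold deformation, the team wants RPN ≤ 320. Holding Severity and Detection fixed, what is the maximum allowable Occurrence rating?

4

Manifold deformation: S=8, O=7, D=10 → current RPN = 560.
Fixed product = 80. Need 80 × O ≤ 320, so O ≤ 320/80 = 4.00.
Maximum integer Occurrence rating = 4 (gives RPN 320; O=5 would give 400 > 320).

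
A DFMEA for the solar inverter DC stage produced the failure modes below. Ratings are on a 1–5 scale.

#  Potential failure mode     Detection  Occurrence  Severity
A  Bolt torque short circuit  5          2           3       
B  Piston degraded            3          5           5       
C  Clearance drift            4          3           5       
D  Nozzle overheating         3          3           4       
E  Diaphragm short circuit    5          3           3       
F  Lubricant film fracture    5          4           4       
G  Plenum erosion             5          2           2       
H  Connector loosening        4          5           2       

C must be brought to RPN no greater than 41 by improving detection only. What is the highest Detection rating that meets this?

C: S=5, O=3, D=4 → current RPN = 60.
Fixed product = 15. Need 15 × D ≤ 41, so D ≤ 41/15 = 2.73.
Maximum integer Detection rating = 2 (gives RPN 30; D=3 would give 45 > 41).

2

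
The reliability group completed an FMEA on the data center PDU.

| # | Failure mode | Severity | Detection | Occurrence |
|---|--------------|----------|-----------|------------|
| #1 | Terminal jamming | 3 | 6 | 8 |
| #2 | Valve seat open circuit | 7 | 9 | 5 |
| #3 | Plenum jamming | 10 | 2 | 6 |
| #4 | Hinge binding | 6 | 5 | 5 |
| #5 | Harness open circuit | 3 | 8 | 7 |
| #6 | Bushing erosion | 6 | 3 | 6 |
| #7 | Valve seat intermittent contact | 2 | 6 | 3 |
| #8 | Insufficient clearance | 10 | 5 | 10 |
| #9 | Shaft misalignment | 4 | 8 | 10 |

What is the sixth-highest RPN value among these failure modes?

RPN = Severity × Occurrence × Detection:
  #1: 3 × 8 × 6 = 144
  #2: 7 × 5 × 9 = 315
  #3: 10 × 6 × 2 = 120
  #4: 6 × 5 × 5 = 150
  #5: 3 × 7 × 8 = 168
  #6: 6 × 6 × 3 = 108
  #7: 2 × 3 × 6 = 36
  #8: 10 × 10 × 5 = 500
  #9: 4 × 10 × 8 = 320
Sorted descending: 500, 320, 315, 168, 150, 144, 120, 108, 36.
The sixth-highest RPN is 144 (#1).

144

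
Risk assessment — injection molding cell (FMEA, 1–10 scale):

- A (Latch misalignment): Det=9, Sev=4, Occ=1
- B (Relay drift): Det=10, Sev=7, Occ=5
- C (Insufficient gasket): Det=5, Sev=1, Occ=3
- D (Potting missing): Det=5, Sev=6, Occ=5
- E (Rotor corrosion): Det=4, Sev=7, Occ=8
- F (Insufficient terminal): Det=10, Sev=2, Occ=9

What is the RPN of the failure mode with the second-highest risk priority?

RPN = Severity × Occurrence × Detection:
  A: 4 × 1 × 9 = 36
  B: 7 × 5 × 10 = 350
  C: 1 × 3 × 5 = 15
  D: 6 × 5 × 5 = 150
  E: 7 × 8 × 4 = 224
  F: 2 × 9 × 10 = 180
Sorted descending: 350, 224, 180, 150, 36, 15.
The second-highest RPN is 224 (E).

224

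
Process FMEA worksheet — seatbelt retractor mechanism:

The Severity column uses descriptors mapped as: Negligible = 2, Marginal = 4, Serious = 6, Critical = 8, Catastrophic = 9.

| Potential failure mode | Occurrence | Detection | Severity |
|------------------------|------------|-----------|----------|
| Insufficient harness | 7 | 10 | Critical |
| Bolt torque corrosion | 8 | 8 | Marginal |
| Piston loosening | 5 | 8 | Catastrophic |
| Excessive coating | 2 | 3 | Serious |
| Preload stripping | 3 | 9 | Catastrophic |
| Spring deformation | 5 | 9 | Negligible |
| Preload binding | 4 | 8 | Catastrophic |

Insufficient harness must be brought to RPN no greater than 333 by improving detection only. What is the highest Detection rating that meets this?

Insufficient harness: S=8, O=7, D=10 → current RPN = 560.
Fixed product = 56. Need 56 × D ≤ 333, so D ≤ 333/56 = 5.95.
Maximum integer Detection rating = 5 (gives RPN 280; D=6 would give 336 > 333).

5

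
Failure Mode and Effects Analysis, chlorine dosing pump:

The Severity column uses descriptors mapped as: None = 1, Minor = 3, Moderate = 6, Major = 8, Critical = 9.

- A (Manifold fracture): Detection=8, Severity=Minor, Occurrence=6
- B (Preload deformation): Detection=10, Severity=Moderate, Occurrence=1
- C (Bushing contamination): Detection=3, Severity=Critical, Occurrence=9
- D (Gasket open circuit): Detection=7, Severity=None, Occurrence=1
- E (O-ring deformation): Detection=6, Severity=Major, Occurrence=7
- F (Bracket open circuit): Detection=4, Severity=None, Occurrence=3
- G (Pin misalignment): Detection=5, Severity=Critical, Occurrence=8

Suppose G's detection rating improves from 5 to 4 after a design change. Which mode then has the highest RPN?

E

RPN = Severity × Occurrence × Detection:
  A: 3 × 6 × 8 = 144
  B: 6 × 1 × 10 = 60
  C: 9 × 9 × 3 = 243
  D: 1 × 1 × 7 = 7
  E: 8 × 7 × 6 = 336
  F: 1 × 3 × 4 = 12
  G: 9 × 8 × 5 = 360
After action: G → 9 × 8 × 4 = 288.
Revised RPNs: E=336, G=288, C=243, A=144, B=60, F=12, D=7.
Highest is now E (336).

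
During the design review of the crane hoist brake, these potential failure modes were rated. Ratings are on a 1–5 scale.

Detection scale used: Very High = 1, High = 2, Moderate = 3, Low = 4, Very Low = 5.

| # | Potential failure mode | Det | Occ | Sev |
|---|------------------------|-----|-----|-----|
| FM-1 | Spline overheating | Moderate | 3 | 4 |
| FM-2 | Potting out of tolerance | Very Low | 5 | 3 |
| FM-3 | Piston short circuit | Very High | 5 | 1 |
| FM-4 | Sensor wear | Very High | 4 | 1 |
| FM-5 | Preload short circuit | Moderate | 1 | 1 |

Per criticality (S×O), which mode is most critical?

FM-2

Criticality = Severity × Occurrence:
  FM-1: 4 × 3 = 12
  FM-2: 3 × 5 = 15
  FM-3: 1 × 5 = 5
  FM-4: 1 × 4 = 4
  FM-5: 1 × 1 = 1
Highest criticality is 15 → FM-2.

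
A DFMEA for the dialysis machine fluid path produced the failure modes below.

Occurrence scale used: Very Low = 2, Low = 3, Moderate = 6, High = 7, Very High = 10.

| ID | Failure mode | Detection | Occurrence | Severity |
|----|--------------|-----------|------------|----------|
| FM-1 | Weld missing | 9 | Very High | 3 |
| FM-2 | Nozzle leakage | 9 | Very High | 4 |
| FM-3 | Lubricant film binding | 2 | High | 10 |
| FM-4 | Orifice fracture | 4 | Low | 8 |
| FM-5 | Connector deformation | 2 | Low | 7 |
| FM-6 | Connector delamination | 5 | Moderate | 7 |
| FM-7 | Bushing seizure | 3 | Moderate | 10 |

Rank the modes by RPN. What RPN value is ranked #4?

180

RPN = Severity × Occurrence × Detection:
  FM-1: 3 × 10 × 9 = 270
  FM-2: 4 × 10 × 9 = 360
  FM-3: 10 × 7 × 2 = 140
  FM-4: 8 × 3 × 4 = 96
  FM-5: 7 × 3 × 2 = 42
  FM-6: 7 × 6 × 5 = 210
  FM-7: 10 × 6 × 3 = 180
Sorted descending: 360, 270, 210, 180, 140, 96, 42.
The fourth-highest RPN is 180 (FM-7).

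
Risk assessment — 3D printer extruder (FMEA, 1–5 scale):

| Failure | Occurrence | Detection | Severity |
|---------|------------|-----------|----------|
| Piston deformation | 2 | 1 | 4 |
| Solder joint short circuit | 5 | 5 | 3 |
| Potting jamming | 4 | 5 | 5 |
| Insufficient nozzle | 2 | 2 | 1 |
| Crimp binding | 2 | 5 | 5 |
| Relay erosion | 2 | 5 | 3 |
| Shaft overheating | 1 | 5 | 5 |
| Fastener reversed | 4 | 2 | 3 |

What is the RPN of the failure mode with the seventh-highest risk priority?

8

RPN = Severity × Occurrence × Detection:
  Piston deformation: 4 × 2 × 1 = 8
  Solder joint short circuit: 3 × 5 × 5 = 75
  Potting jamming: 5 × 4 × 5 = 100
  Insufficient nozzle: 1 × 2 × 2 = 4
  Crimp binding: 5 × 2 × 5 = 50
  Relay erosion: 3 × 2 × 5 = 30
  Shaft overheating: 5 × 1 × 5 = 25
  Fastener reversed: 3 × 4 × 2 = 24
Sorted descending: 100, 75, 50, 30, 25, 24, 8, 4.
The seventh-highest RPN is 8 (Piston deformation).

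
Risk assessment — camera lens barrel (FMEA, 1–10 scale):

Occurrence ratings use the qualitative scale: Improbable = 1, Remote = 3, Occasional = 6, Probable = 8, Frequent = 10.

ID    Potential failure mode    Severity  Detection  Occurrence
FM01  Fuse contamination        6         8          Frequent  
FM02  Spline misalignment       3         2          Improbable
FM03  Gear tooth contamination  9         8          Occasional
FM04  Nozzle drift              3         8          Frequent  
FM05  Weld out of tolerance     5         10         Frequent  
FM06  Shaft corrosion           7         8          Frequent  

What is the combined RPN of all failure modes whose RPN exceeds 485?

RPN = Severity × Occurrence × Detection:
  FM01: 6 × 10 × 8 = 480
  FM02: 3 × 1 × 2 = 6
  FM03: 9 × 6 × 8 = 432
  FM04: 3 × 10 × 8 = 240
  FM05: 5 × 10 × 10 = 500
  FM06: 7 × 10 × 8 = 560
RPN > 485: FM05 (500), FM06 (560).
Sum: 500 + 560 = 1060.

1060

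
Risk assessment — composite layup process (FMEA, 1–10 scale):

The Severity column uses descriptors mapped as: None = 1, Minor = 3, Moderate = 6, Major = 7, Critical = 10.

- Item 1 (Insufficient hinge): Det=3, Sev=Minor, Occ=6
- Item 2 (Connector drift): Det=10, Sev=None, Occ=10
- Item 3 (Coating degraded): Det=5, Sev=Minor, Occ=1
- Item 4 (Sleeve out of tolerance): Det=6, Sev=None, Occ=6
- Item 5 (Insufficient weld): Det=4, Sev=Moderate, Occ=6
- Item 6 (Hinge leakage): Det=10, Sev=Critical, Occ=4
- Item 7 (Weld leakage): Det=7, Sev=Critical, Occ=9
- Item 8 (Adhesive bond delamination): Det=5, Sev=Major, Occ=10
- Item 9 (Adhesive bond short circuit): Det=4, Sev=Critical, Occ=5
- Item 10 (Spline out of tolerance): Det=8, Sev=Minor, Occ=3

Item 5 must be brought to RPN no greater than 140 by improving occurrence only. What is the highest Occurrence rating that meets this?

5

Item 5: S=6, O=6, D=4 → current RPN = 144.
Fixed product = 24. Need 24 × O ≤ 140, so O ≤ 140/24 = 5.83.
Maximum integer Occurrence rating = 5 (gives RPN 120; O=6 would give 144 > 140).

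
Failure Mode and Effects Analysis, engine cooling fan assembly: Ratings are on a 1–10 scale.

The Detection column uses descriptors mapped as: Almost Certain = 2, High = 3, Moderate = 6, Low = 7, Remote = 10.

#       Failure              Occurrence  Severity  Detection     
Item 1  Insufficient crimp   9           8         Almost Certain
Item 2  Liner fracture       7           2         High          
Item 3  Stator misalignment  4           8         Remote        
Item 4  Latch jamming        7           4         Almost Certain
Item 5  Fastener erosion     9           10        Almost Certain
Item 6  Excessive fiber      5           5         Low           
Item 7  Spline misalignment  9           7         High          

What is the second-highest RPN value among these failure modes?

RPN = Severity × Occurrence × Detection:
  Item 1: 8 × 9 × 2 = 144
  Item 2: 2 × 7 × 3 = 42
  Item 3: 8 × 4 × 10 = 320
  Item 4: 4 × 7 × 2 = 56
  Item 5: 10 × 9 × 2 = 180
  Item 6: 5 × 5 × 7 = 175
  Item 7: 7 × 9 × 3 = 189
Sorted descending: 320, 189, 180, 175, 144, 56, 42.
The second-highest RPN is 189 (Item 7).

189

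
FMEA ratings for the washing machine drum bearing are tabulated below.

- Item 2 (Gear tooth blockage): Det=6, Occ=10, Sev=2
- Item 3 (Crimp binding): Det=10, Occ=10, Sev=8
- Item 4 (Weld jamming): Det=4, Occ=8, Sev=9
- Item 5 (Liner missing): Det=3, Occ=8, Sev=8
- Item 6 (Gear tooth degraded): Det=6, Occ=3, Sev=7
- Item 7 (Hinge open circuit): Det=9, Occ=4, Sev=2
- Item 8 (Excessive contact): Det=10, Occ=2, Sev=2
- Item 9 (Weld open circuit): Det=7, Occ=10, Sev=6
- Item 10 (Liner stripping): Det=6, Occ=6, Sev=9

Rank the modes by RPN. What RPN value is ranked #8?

RPN = Severity × Occurrence × Detection:
  Item 2: 2 × 10 × 6 = 120
  Item 3: 8 × 10 × 10 = 800
  Item 4: 9 × 8 × 4 = 288
  Item 5: 8 × 8 × 3 = 192
  Item 6: 7 × 3 × 6 = 126
  Item 7: 2 × 4 × 9 = 72
  Item 8: 2 × 2 × 10 = 40
  Item 9: 6 × 10 × 7 = 420
  Item 10: 9 × 6 × 6 = 324
Sorted descending: 800, 420, 324, 288, 192, 126, 120, 72, 40.
The eighth-highest RPN is 72 (Item 7).

72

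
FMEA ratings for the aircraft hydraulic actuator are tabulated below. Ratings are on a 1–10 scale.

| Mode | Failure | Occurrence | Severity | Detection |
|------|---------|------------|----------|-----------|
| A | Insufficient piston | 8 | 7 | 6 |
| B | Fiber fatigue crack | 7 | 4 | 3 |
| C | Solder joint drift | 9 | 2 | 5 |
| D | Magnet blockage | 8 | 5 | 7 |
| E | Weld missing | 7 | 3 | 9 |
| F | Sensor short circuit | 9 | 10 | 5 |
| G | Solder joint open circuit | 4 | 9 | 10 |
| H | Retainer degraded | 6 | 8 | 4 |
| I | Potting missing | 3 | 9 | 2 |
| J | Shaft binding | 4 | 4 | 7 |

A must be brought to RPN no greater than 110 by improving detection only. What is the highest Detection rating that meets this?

A: S=7, O=8, D=6 → current RPN = 336.
Fixed product = 56. Need 56 × D ≤ 110, so D ≤ 110/56 = 1.96.
Maximum integer Detection rating = 1 (gives RPN 56; D=2 would give 112 > 110).

1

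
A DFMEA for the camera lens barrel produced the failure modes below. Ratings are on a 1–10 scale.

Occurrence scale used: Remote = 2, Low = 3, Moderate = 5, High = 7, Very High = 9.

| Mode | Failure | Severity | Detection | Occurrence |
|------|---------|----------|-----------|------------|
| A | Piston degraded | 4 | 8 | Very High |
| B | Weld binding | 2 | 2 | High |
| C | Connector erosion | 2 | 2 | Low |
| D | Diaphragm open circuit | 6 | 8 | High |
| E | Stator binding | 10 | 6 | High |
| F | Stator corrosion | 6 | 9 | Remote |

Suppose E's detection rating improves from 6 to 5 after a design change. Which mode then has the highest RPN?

E

RPN = Severity × Occurrence × Detection:
  A: 4 × 9 × 8 = 288
  B: 2 × 7 × 2 = 28
  C: 2 × 3 × 2 = 12
  D: 6 × 7 × 8 = 336
  E: 10 × 7 × 6 = 420
  F: 6 × 2 × 9 = 108
After action: E → 10 × 7 × 5 = 350.
Revised RPNs: E=350, D=336, A=288, F=108, B=28, C=12.
Highest is now E (350).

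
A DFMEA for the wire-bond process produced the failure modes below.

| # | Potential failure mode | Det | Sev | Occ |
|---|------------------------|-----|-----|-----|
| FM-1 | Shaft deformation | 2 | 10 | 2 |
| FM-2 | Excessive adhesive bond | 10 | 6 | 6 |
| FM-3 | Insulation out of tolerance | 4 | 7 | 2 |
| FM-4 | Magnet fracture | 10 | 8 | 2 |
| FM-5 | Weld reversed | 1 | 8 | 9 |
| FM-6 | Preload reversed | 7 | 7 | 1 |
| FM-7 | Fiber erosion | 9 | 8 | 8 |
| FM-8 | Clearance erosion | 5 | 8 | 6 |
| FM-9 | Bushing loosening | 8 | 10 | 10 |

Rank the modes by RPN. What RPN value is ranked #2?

RPN = Severity × Occurrence × Detection:
  FM-1: 10 × 2 × 2 = 40
  FM-2: 6 × 6 × 10 = 360
  FM-3: 7 × 2 × 4 = 56
  FM-4: 8 × 2 × 10 = 160
  FM-5: 8 × 9 × 1 = 72
  FM-6: 7 × 1 × 7 = 49
  FM-7: 8 × 8 × 9 = 576
  FM-8: 8 × 6 × 5 = 240
  FM-9: 10 × 10 × 8 = 800
Sorted descending: 800, 576, 360, 240, 160, 72, 56, 49, 40.
The second-highest RPN is 576 (FM-7).

576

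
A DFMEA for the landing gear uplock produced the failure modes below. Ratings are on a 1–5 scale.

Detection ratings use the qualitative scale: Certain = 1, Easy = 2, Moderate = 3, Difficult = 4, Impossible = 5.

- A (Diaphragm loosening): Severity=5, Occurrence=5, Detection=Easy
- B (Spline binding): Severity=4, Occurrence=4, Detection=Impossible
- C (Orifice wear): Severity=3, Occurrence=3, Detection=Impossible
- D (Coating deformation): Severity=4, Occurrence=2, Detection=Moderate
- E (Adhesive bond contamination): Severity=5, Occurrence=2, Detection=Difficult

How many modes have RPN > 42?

3

RPN = Severity × Occurrence × Detection:
  A: 5 × 5 × 2 = 50
  B: 4 × 4 × 5 = 80
  C: 3 × 3 × 5 = 45
  D: 4 × 2 × 3 = 24
  E: 5 × 2 × 4 = 40
Modes with RPN > 42: A (50), B (80), C (45) → 3.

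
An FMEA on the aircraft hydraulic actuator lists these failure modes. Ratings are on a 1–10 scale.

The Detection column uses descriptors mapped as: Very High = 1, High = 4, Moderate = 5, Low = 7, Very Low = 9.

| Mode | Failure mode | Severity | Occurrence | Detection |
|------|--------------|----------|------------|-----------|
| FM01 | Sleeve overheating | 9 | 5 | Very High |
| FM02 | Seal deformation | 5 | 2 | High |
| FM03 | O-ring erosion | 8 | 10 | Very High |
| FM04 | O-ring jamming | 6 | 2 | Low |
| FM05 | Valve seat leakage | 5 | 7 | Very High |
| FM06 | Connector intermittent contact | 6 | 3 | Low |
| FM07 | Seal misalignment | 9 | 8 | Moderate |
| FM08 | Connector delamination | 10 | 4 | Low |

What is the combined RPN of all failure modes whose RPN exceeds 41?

RPN = Severity × Occurrence × Detection:
  FM01: 9 × 5 × 1 = 45
  FM02: 5 × 2 × 4 = 40
  FM03: 8 × 10 × 1 = 80
  FM04: 6 × 2 × 7 = 84
  FM05: 5 × 7 × 1 = 35
  FM06: 6 × 3 × 7 = 126
  FM07: 9 × 8 × 5 = 360
  FM08: 10 × 4 × 7 = 280
RPN > 41: FM01 (45), FM03 (80), FM04 (84), FM06 (126), FM07 (360), FM08 (280).
Sum: 45 + 80 + 84 + 126 + 360 + 280 = 975.

975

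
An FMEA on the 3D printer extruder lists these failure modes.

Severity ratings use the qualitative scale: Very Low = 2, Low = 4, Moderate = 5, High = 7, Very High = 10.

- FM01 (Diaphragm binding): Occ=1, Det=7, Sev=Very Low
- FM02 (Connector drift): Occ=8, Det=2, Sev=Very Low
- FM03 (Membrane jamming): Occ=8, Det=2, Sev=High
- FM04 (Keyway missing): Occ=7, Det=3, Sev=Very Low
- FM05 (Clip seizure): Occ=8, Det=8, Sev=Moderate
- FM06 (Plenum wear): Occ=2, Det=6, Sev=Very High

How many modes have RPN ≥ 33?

RPN = Severity × Occurrence × Detection:
  FM01: 2 × 1 × 7 = 14
  FM02: 2 × 8 × 2 = 32
  FM03: 7 × 8 × 2 = 112
  FM04: 2 × 7 × 3 = 42
  FM05: 5 × 8 × 8 = 320
  FM06: 10 × 2 × 6 = 120
Modes with RPN ≥ 33: FM03 (112), FM04 (42), FM05 (320), FM06 (120) → 4.

4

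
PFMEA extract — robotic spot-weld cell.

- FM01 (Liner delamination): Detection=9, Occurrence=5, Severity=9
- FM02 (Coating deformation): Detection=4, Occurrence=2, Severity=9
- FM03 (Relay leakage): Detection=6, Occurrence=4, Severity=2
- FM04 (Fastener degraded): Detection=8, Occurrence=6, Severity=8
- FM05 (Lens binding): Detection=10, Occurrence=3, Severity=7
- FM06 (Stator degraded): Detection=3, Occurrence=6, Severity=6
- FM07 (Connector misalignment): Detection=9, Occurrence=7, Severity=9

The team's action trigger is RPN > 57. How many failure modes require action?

6

RPN = Severity × Occurrence × Detection:
  FM01: 9 × 5 × 9 = 405
  FM02: 9 × 2 × 4 = 72
  FM03: 2 × 4 × 6 = 48
  FM04: 8 × 6 × 8 = 384
  FM05: 7 × 3 × 10 = 210
  FM06: 6 × 6 × 3 = 108
  FM07: 9 × 7 × 9 = 567
Modes with RPN > 57: FM01 (405), FM02 (72), FM04 (384), FM05 (210), FM06 (108), FM07 (567) → 6.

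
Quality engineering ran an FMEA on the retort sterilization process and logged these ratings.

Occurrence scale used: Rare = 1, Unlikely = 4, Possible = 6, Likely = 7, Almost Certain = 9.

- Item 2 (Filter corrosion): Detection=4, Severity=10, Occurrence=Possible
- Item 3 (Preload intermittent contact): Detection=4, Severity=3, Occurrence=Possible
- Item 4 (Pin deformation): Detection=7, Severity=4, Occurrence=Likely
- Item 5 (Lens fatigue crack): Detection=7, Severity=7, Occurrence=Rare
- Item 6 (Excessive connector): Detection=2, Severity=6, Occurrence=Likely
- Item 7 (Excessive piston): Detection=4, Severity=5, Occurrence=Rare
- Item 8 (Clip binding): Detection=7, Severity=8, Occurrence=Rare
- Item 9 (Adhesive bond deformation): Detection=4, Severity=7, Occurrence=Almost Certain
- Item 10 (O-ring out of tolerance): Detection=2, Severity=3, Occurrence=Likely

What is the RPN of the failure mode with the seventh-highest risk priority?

49

RPN = Severity × Occurrence × Detection:
  Item 2: 10 × 6 × 4 = 240
  Item 3: 3 × 6 × 4 = 72
  Item 4: 4 × 7 × 7 = 196
  Item 5: 7 × 1 × 7 = 49
  Item 6: 6 × 7 × 2 = 84
  Item 7: 5 × 1 × 4 = 20
  Item 8: 8 × 1 × 7 = 56
  Item 9: 7 × 9 × 4 = 252
  Item 10: 3 × 7 × 2 = 42
Sorted descending: 252, 240, 196, 84, 72, 56, 49, 42, 20.
The seventh-highest RPN is 49 (Item 5).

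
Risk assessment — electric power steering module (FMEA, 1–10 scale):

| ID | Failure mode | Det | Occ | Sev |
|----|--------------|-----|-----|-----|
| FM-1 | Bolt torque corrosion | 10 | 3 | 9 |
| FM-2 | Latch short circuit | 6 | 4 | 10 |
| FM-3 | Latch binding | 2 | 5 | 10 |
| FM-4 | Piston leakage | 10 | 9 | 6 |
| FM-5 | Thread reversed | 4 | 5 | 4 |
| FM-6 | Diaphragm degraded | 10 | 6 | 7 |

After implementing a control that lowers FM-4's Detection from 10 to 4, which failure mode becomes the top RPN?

RPN = Severity × Occurrence × Detection:
  FM-1: 9 × 3 × 10 = 270
  FM-2: 10 × 4 × 6 = 240
  FM-3: 10 × 5 × 2 = 100
  FM-4: 6 × 9 × 10 = 540
  FM-5: 4 × 5 × 4 = 80
  FM-6: 7 × 6 × 10 = 420
After action: FM-4 → 6 × 9 × 4 = 216.
Revised RPNs: FM-6=420, FM-1=270, FM-2=240, FM-4=216, FM-3=100, FM-5=80.
Highest is now FM-6 (420).

FM-6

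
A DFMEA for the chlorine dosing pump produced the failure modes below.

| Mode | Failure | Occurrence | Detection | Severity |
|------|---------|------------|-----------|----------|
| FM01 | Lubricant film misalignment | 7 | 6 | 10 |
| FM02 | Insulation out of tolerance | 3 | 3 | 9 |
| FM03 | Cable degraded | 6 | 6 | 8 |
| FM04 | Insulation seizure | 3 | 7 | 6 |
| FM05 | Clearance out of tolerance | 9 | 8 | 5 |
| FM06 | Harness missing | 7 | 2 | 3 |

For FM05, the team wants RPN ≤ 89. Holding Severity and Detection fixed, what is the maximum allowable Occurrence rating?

FM05: S=5, O=9, D=8 → current RPN = 360.
Fixed product = 40. Need 40 × O ≤ 89, so O ≤ 89/40 = 2.23.
Maximum integer Occurrence rating = 2 (gives RPN 80; O=3 would give 120 > 89).

2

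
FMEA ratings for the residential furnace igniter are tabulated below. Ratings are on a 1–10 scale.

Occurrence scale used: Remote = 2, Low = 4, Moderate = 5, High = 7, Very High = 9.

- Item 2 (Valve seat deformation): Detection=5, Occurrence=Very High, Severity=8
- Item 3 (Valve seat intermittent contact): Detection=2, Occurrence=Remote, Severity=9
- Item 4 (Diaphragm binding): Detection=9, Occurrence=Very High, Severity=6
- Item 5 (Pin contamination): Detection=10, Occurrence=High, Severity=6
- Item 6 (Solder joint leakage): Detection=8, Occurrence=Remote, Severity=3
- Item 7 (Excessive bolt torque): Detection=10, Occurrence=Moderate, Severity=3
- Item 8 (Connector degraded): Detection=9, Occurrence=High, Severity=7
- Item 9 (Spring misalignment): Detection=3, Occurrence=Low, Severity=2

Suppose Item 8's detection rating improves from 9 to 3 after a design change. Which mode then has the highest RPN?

Item 4

RPN = Severity × Occurrence × Detection:
  Item 2: 8 × 9 × 5 = 360
  Item 3: 9 × 2 × 2 = 36
  Item 4: 6 × 9 × 9 = 486
  Item 5: 6 × 7 × 10 = 420
  Item 6: 3 × 2 × 8 = 48
  Item 7: 3 × 5 × 10 = 150
  Item 8: 7 × 7 × 9 = 441
  Item 9: 2 × 4 × 3 = 24
After action: Item 8 → 7 × 7 × 3 = 147.
Revised RPNs: Item 4=486, Item 5=420, Item 2=360, Item 7=150, Item 8=147, Item 6=48, Item 3=36, Item 9=24.
Highest is now Item 4 (486).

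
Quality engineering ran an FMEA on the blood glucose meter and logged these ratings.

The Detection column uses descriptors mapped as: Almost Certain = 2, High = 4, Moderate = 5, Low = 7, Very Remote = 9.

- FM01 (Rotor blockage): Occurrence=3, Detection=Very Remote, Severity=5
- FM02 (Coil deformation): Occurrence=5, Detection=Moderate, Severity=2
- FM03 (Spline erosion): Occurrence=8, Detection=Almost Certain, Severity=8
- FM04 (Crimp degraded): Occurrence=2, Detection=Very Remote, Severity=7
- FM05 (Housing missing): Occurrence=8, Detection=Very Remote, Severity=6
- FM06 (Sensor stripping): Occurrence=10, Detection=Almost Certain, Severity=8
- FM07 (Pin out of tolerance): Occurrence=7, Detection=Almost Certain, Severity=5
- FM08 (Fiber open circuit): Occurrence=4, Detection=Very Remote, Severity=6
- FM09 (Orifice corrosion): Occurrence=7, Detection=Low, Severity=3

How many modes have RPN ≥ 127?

6

RPN = Severity × Occurrence × Detection:
  FM01: 5 × 3 × 9 = 135
  FM02: 2 × 5 × 5 = 50
  FM03: 8 × 8 × 2 = 128
  FM04: 7 × 2 × 9 = 126
  FM05: 6 × 8 × 9 = 432
  FM06: 8 × 10 × 2 = 160
  FM07: 5 × 7 × 2 = 70
  FM08: 6 × 4 × 9 = 216
  FM09: 3 × 7 × 7 = 147
Modes with RPN ≥ 127: FM01 (135), FM03 (128), FM05 (432), FM06 (160), FM08 (216), FM09 (147) → 6.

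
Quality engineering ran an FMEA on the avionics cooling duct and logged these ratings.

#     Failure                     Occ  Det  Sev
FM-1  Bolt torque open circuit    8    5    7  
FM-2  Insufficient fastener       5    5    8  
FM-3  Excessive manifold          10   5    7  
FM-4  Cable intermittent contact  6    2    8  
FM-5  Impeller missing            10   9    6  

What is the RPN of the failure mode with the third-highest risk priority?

280

RPN = Severity × Occurrence × Detection:
  FM-1: 7 × 8 × 5 = 280
  FM-2: 8 × 5 × 5 = 200
  FM-3: 7 × 10 × 5 = 350
  FM-4: 8 × 6 × 2 = 96
  FM-5: 6 × 10 × 9 = 540
Sorted descending: 540, 350, 280, 200, 96.
The third-highest RPN is 280 (FM-1).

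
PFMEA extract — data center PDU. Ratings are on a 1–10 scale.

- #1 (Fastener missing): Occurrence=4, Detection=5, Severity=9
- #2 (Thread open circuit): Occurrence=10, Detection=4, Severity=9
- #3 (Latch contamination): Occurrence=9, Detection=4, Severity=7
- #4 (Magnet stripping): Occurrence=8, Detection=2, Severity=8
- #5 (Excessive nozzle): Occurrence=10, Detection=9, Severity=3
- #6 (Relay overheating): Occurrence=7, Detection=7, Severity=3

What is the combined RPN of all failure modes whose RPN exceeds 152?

1062

RPN = Severity × Occurrence × Detection:
  #1: 9 × 4 × 5 = 180
  #2: 9 × 10 × 4 = 360
  #3: 7 × 9 × 4 = 252
  #4: 8 × 8 × 2 = 128
  #5: 3 × 10 × 9 = 270
  #6: 3 × 7 × 7 = 147
RPN > 152: #1 (180), #2 (360), #3 (252), #5 (270).
Sum: 180 + 360 + 252 + 270 = 1062.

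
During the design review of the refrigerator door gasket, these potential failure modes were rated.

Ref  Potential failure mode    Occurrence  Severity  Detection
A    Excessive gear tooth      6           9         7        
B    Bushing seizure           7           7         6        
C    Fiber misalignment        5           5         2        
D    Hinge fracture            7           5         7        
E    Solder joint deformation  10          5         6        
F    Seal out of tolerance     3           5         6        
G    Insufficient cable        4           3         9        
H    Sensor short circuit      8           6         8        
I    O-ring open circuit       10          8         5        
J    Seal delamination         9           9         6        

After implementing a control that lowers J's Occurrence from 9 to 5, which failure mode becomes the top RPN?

RPN = Severity × Occurrence × Detection:
  A: 9 × 6 × 7 = 378
  B: 7 × 7 × 6 = 294
  C: 5 × 5 × 2 = 50
  D: 5 × 7 × 7 = 245
  E: 5 × 10 × 6 = 300
  F: 5 × 3 × 6 = 90
  G: 3 × 4 × 9 = 108
  H: 6 × 8 × 8 = 384
  I: 8 × 10 × 5 = 400
  J: 9 × 9 × 6 = 486
After action: J → 9 × 5 × 6 = 270.
Revised RPNs: I=400, H=384, A=378, E=300, B=294, J=270, D=245, G=108, F=90, C=50.
Highest is now I (400).

I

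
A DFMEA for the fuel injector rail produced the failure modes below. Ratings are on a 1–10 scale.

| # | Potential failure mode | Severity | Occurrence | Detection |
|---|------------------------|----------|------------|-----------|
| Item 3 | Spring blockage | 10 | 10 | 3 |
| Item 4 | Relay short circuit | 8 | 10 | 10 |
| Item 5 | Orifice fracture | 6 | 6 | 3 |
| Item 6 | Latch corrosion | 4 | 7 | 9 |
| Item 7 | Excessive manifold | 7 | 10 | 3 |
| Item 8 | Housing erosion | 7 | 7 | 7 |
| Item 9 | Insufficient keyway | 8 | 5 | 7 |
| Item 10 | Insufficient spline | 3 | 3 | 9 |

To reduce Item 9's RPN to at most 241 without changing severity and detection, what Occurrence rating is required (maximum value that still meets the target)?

4

Item 9: S=8, O=5, D=7 → current RPN = 280.
Fixed product = 56. Need 56 × O ≤ 241, so O ≤ 241/56 = 4.30.
Maximum integer Occurrence rating = 4 (gives RPN 224; O=5 would give 280 > 241).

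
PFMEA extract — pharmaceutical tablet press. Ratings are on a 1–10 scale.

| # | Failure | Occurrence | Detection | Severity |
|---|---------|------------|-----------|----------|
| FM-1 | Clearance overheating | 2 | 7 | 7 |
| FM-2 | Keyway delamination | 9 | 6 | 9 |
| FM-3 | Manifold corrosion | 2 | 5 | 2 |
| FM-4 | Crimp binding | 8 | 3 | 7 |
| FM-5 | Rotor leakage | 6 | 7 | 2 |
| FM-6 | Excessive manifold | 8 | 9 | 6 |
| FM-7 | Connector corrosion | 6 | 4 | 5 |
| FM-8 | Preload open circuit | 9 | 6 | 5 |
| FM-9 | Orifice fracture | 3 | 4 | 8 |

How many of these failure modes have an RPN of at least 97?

6

RPN = Severity × Occurrence × Detection:
  FM-1: 7 × 2 × 7 = 98
  FM-2: 9 × 9 × 6 = 486
  FM-3: 2 × 2 × 5 = 20
  FM-4: 7 × 8 × 3 = 168
  FM-5: 2 × 6 × 7 = 84
  FM-6: 6 × 8 × 9 = 432
  FM-7: 5 × 6 × 4 = 120
  FM-8: 5 × 9 × 6 = 270
  FM-9: 8 × 3 × 4 = 96
Modes with RPN ≥ 97: FM-1 (98), FM-2 (486), FM-4 (168), FM-6 (432), FM-7 (120), FM-8 (270) → 6.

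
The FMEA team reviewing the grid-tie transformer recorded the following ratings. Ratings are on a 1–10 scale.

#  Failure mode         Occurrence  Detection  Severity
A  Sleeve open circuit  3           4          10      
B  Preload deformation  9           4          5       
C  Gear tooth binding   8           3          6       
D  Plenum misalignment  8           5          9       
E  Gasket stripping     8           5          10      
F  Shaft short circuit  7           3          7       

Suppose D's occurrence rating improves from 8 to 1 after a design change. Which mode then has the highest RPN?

RPN = Severity × Occurrence × Detection:
  A: 10 × 3 × 4 = 120
  B: 5 × 9 × 4 = 180
  C: 6 × 8 × 3 = 144
  D: 9 × 8 × 5 = 360
  E: 10 × 8 × 5 = 400
  F: 7 × 7 × 3 = 147
After action: D → 9 × 1 × 5 = 45.
Revised RPNs: E=400, B=180, F=147, C=144, A=120, D=45.
Highest is now E (400).

E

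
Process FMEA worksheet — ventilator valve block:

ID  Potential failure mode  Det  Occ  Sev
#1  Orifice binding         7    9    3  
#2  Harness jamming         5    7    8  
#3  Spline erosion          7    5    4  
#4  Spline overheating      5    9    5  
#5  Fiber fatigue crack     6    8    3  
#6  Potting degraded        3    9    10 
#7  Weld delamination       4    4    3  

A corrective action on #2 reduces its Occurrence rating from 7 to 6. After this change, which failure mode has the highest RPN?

RPN = Severity × Occurrence × Detection:
  #1: 3 × 9 × 7 = 189
  #2: 8 × 7 × 5 = 280
  #3: 4 × 5 × 7 = 140
  #4: 5 × 9 × 5 = 225
  #5: 3 × 8 × 6 = 144
  #6: 10 × 9 × 3 = 270
  #7: 3 × 4 × 4 = 48
After action: #2 → 8 × 6 × 5 = 240.
Revised RPNs: #6=270, #2=240, #4=225, #1=189, #5=144, #3=140, #7=48.
Highest is now #6 (270).

#6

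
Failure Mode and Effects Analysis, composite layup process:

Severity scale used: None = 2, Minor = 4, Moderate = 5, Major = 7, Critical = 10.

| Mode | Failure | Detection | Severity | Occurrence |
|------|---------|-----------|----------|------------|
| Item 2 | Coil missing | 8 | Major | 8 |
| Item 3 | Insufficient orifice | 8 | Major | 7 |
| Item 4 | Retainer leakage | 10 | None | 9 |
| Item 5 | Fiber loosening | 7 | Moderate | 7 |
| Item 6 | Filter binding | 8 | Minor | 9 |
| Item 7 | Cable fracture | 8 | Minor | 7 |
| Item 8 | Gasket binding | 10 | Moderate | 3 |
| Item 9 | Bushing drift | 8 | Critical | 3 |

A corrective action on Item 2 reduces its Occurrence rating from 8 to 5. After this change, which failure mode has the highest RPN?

RPN = Severity × Occurrence × Detection:
  Item 2: 7 × 8 × 8 = 448
  Item 3: 7 × 7 × 8 = 392
  Item 4: 2 × 9 × 10 = 180
  Item 5: 5 × 7 × 7 = 245
  Item 6: 4 × 9 × 8 = 288
  Item 7: 4 × 7 × 8 = 224
  Item 8: 5 × 3 × 10 = 150
  Item 9: 10 × 3 × 8 = 240
After action: Item 2 → 7 × 5 × 8 = 280.
Revised RPNs: Item 3=392, Item 6=288, Item 2=280, Item 5=245, Item 9=240, Item 7=224, Item 4=180, Item 8=150.
Highest is now Item 3 (392).

Item 3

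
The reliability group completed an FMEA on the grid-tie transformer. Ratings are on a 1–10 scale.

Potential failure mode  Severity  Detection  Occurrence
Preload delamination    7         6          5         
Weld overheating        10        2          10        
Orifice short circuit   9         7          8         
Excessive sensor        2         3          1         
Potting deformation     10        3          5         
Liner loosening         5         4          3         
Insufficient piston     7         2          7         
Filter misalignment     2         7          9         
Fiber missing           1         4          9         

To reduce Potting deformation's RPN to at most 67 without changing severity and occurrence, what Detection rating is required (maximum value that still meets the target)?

1

Potting deformation: S=10, O=5, D=3 → current RPN = 150.
Fixed product = 50. Need 50 × D ≤ 67, so D ≤ 67/50 = 1.34.
Maximum integer Detection rating = 1 (gives RPN 50; D=2 would give 100 > 67).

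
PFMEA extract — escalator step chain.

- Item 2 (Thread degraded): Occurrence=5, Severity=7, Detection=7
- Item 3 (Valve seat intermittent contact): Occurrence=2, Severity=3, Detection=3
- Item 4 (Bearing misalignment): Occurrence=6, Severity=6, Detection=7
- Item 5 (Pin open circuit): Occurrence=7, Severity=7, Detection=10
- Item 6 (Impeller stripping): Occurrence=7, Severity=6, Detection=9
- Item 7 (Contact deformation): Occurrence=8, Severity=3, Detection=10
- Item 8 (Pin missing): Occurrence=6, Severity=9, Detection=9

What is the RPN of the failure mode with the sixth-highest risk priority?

240

RPN = Severity × Occurrence × Detection:
  Item 2: 7 × 5 × 7 = 245
  Item 3: 3 × 2 × 3 = 18
  Item 4: 6 × 6 × 7 = 252
  Item 5: 7 × 7 × 10 = 490
  Item 6: 6 × 7 × 9 = 378
  Item 7: 3 × 8 × 10 = 240
  Item 8: 9 × 6 × 9 = 486
Sorted descending: 490, 486, 378, 252, 245, 240, 18.
The sixth-highest RPN is 240 (Item 7).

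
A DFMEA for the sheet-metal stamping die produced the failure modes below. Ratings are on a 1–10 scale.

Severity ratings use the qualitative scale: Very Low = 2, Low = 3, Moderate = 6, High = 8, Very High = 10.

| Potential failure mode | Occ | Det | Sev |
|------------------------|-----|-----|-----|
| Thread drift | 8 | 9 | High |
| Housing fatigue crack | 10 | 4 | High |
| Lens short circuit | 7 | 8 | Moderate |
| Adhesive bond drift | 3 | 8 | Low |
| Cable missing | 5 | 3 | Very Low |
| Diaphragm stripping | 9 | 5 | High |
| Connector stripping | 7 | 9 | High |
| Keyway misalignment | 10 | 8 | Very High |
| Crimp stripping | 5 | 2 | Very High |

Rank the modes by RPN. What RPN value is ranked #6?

320

RPN = Severity × Occurrence × Detection:
  Thread drift: 8 × 8 × 9 = 576
  Housing fatigue crack: 8 × 10 × 4 = 320
  Lens short circuit: 6 × 7 × 8 = 336
  Adhesive bond drift: 3 × 3 × 8 = 72
  Cable missing: 2 × 5 × 3 = 30
  Diaphragm stripping: 8 × 9 × 5 = 360
  Connector stripping: 8 × 7 × 9 = 504
  Keyway misalignment: 10 × 10 × 8 = 800
  Crimp stripping: 10 × 5 × 2 = 100
Sorted descending: 800, 576, 504, 360, 336, 320, 100, 72, 30.
The sixth-highest RPN is 320 (Housing fatigue crack).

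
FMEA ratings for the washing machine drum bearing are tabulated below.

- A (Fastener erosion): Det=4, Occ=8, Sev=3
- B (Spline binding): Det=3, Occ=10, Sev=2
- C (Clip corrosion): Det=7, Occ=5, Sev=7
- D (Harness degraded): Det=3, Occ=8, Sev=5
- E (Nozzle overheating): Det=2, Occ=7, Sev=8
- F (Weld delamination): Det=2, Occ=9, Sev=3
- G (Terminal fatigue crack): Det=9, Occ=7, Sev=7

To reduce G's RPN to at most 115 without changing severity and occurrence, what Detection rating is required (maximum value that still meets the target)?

2

G: S=7, O=7, D=9 → current RPN = 441.
Fixed product = 49. Need 49 × D ≤ 115, so D ≤ 115/49 = 2.35.
Maximum integer Detection rating = 2 (gives RPN 98; D=3 would give 147 > 115).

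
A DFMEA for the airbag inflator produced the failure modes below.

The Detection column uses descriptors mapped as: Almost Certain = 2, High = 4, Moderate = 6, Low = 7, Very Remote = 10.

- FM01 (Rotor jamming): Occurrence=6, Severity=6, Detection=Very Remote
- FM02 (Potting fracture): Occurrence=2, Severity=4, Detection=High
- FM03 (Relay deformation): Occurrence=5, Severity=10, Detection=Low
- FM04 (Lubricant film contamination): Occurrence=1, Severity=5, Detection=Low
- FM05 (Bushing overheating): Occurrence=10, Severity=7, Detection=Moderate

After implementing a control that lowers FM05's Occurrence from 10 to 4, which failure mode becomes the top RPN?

FM01

RPN = Severity × Occurrence × Detection:
  FM01: 6 × 6 × 10 = 360
  FM02: 4 × 2 × 4 = 32
  FM03: 10 × 5 × 7 = 350
  FM04: 5 × 1 × 7 = 35
  FM05: 7 × 10 × 6 = 420
After action: FM05 → 7 × 4 × 6 = 168.
Revised RPNs: FM01=360, FM03=350, FM05=168, FM04=35, FM02=32.
Highest is now FM01 (360).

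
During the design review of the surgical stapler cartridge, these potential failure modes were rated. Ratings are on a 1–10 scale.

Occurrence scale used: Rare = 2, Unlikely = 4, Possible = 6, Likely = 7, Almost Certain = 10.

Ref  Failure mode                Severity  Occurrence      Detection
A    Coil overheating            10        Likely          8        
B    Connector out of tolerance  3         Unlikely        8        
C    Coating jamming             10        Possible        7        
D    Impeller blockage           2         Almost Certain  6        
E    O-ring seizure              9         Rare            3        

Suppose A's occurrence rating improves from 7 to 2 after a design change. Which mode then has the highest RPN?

RPN = Severity × Occurrence × Detection:
  A: 10 × 7 × 8 = 560
  B: 3 × 4 × 8 = 96
  C: 10 × 6 × 7 = 420
  D: 2 × 10 × 6 = 120
  E: 9 × 2 × 3 = 54
After action: A → 10 × 2 × 8 = 160.
Revised RPNs: C=420, A=160, D=120, B=96, E=54.
Highest is now C (420).

C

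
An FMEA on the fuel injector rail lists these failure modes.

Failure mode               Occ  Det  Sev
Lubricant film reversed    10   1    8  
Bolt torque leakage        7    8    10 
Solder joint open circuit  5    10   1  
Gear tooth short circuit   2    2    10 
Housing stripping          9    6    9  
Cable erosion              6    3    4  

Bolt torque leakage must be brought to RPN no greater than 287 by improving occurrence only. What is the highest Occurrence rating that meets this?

3

Bolt torque leakage: S=10, O=7, D=8 → current RPN = 560.
Fixed product = 80. Need 80 × O ≤ 287, so O ≤ 287/80 = 3.59.
Maximum integer Occurrence rating = 3 (gives RPN 240; O=4 would give 320 > 287).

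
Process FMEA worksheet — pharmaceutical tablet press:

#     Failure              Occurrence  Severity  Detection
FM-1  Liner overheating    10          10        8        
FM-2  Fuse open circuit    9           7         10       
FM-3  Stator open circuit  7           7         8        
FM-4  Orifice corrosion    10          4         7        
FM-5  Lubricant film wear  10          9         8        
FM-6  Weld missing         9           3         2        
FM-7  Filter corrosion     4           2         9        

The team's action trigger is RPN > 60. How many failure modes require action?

RPN = Severity × Occurrence × Detection:
  FM-1: 10 × 10 × 8 = 800
  FM-2: 7 × 9 × 10 = 630
  FM-3: 7 × 7 × 8 = 392
  FM-4: 4 × 10 × 7 = 280
  FM-5: 9 × 10 × 8 = 720
  FM-6: 3 × 9 × 2 = 54
  FM-7: 2 × 4 × 9 = 72
Modes with RPN > 60: FM-1 (800), FM-2 (630), FM-3 (392), FM-4 (280), FM-5 (720), FM-7 (72) → 6.

6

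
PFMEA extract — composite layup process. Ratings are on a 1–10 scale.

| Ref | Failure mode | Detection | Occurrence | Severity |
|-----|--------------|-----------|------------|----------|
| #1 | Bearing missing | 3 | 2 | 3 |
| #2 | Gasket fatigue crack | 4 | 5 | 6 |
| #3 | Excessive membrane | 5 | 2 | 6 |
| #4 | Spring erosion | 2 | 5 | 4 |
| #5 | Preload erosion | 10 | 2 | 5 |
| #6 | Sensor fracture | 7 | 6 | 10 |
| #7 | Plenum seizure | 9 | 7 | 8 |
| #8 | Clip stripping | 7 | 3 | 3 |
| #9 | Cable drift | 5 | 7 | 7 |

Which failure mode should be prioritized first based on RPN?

#7

RPN = Severity × Occurrence × Detection:
  #1: 3 × 2 × 3 = 18
  #2: 6 × 5 × 4 = 120
  #3: 6 × 2 × 5 = 60
  #4: 4 × 5 × 2 = 40
  #5: 5 × 2 × 10 = 100
  #6: 10 × 6 × 7 = 420
  #7: 8 × 7 × 9 = 504
  #8: 3 × 3 × 7 = 63
  #9: 7 × 7 × 5 = 245
Highest RPN is 504 → #7.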